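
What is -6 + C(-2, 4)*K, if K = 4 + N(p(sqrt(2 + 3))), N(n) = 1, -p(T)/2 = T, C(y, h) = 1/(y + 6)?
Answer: -19/4 ≈ -4.7500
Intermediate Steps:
C(y, h) = 1/(6 + y)
p(T) = -2*T
K = 5 (K = 4 + 1 = 5)
-6 + C(-2, 4)*K = -6 + 5/(6 - 2) = -6 + 5/4 = -19/4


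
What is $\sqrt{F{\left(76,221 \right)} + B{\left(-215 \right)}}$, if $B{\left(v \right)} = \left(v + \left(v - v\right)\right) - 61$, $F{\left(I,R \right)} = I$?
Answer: $10 i \sqrt{2} \approx 14.142 i$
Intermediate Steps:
$B{\left(v \right)} = -61 + v$ ($B{\left(v \right)} = \left(v + 0\right) - 61 = v - 61 = -61 + v$)
$\sqrt{F{\left(76,221 \right)} + B{\left(-215 \right)}} = \sqrt{76 - 276} = \sqrt{-200} = 10 i \sqrt{2}$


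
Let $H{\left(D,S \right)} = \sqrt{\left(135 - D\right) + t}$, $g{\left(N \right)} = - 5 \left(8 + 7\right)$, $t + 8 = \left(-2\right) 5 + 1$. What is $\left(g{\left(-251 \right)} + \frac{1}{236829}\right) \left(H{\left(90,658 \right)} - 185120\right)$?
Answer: $\frac{36945321920}{2661} - \frac{35524348 \sqrt{7}}{236829} \approx 1.3884 \cdot 10^{7}$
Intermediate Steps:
$t = -17$ ($t = -8 + \left(\left(-2\right) 5 + 1\right) = -8 + \left(-10 + 1\right) = -8 - 9 = -17$)
$g{\left(N \right)} = -75$ ($g{\left(N \right)} = \left(-5\right) 15 = -75$)
$H{\left(D,S \right)} = \sqrt{118 - D}$ ($H{\left(D,S \right)} = \sqrt{\left(135 - D\right) - 17} = \sqrt{118 - D}$)
$\left(g{\left(-251 \right)} + \frac{1}{236829}\right) \left(H{\left(90,658 \right)} - 185120\right) = \left(-75 + \frac{1}{236829}\right) \left(\sqrt{118 - 90} - 185120\right) = - \frac{17762174 \left(\sqrt{28} - 185120\right)}{236829} = - \frac{17762174 \left(2 \sqrt{7} - 185120\right)}{236829} = - \frac{17762174 \left(-185120 + 2 \sqrt{7}\right)}{236829} = \frac{36945321920}{2661} - \frac{35524348 \sqrt{7}}{236829}$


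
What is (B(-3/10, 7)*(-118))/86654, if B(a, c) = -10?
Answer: 590/43327 ≈ 0.013617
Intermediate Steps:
(B(-3/10, 7)*(-118))/86654 = -10*(-118)/86654 = 1180*(1/86654) = 590/43327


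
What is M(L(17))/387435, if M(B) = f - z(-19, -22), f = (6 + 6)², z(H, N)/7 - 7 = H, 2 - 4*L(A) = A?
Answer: 76/129145 ≈ 0.00058849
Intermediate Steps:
L(A) = ½ - A/4
z(H, N) = 49 + 7*H
f = 144 (f = 12² = 144)
M(B) = 228 (M(B) = 144 - (49 + 7*(-19)) = 144 - (49 - 133) = 144 - 1*(-84) = 144 + 84 = 228)
M(L(17))/387435 = 228/387435 = 228*(1/387435) = 76/129145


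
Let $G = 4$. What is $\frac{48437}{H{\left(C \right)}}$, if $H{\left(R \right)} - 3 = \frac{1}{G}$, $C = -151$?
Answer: $\frac{193748}{13} \approx 14904.0$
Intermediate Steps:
$H{\left(R \right)} = \frac{13}{4}$ ($H{\left(R \right)} = 3 + \frac{1}{4} = \frac{13}{4}$)
$\frac{48437}{H{\left(C \right)}} = \frac{48437}{\frac{13}{4}} = 48437 \cdot \frac{4}{13} = \frac{193748}{13}$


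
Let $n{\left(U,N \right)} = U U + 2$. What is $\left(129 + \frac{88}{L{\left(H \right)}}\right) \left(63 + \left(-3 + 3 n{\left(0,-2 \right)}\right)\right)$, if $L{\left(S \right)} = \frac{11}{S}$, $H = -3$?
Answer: $6930$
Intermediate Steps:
$n{\left(U,N \right)} = 2 + U^{2}$ ($n{\left(U,N \right)} = U^{2} + 2 = 2 + U^{2}$)
$\left(129 + \frac{88}{L{\left(H \right)}}\right) \left(63 + \left(-3 + 3 n{\left(0,-2 \right)}\right)\right) = \left(129 + \frac{88}{11 \frac{1}{-3}}\right) \left(63 - \left(3 - 3 \left(2 + 0^{2}\right)\right)\right) = \left(129 + \frac{88}{11 \left(- \frac{1}{3}\right)}\right) \left(63 - \left(3 - 3 \left(2 + 0\right)\right)\right) = \left(129 + \frac{88}{- \frac{11}{3}}\right) \left(63 + \left(-3 + 3 \cdot 2\right)\right) = \left(129 + 88 \left(- \frac{3}{11}\right)\right) \left(63 + \left(-3 + 6\right)\right) = \left(129 - 24\right) \left(63 + 3\right) = 105 \cdot 66 = 6930$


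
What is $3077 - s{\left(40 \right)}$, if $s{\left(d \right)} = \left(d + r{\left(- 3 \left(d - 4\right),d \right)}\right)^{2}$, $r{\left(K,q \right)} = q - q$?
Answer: $1477$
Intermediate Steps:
$r{\left(K,q \right)} = 0$
$s{\left(d \right)} = d^{2}$ ($s{\left(d \right)} = \left(d + 0\right)^{2} = d^{2}$)
$3077 - s{\left(40 \right)} = 3077 - 40^{2} = 3077 - 1600 = 1477$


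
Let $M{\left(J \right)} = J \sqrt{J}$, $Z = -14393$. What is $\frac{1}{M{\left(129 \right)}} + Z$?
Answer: $-14393 + \frac{\sqrt{129}}{16641} \approx -14393.0$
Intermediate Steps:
$M{\left(J \right)} = J^{\frac{3}{2}}$
$\frac{1}{M{\left(129 \right)}} + Z = \frac{1}{129^{\frac{3}{2}}} - 14393 = \frac{1}{129 \sqrt{129}} - 14393 = \frac{\sqrt{129}}{16641} - 14393 = -14393 + \frac{\sqrt{129}}{16641}$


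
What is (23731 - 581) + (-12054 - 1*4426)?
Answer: 6670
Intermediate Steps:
(23731 - 581) + (-12054 - 1*4426) = 23150 + (-12054 - 4426) = 23150 - 16480 = 6670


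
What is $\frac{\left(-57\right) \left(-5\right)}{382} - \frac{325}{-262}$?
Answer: $\frac{49705}{25021} \approx 1.9865$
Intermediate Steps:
$\frac{\left(-57\right) \left(-5\right)}{382} - \frac{325}{-262} = 285 \cdot \frac{1}{382} - - \frac{325}{262} = \frac{285}{382} + \frac{325}{262} = \frac{49705}{25021}$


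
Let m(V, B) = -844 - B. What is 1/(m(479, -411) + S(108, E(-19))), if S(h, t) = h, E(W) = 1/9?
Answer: -1/325 ≈ -0.0030769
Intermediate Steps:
E(W) = ⅑
1/(m(479, -411) + S(108, E(-19))) = 1/((-844 - 1*(-411)) + 108) = 1/((-844 + 411) + 108) = 1/(-433 + 108) = 1/(-325) = -1/325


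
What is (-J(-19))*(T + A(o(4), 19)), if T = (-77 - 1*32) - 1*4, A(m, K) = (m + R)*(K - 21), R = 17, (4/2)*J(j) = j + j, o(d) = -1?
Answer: -2755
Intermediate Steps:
J(j) = j (J(j) = (j + j)/2 = (2*j)/2 = j)
A(m, K) = (-21 + K)*(17 + m) (A(m, K) = (m + 17)*(K - 21) = (17 + m)*(-21 + K) = (-21 + K)*(17 + m))
T = -113 (T = (-77 - 32) - 4 = -109 - 4 = -113)
(-J(-19))*(T + A(o(4), 19)) = (-1*(-19))*(-113 + (-357 - 21*(-1) + 17*19 + 19*(-1))) = 19*(-113 + (-357 + 21 + 323 - 19)) = 19*(-113 - 32) = 19*(-145) = -2755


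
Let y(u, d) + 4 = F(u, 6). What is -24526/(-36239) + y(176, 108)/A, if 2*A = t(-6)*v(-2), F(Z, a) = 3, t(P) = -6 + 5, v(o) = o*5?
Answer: 86391/181195 ≈ 0.47678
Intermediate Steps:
v(o) = 5*o
t(P) = -1
y(u, d) = -1 (y(u, d) = -4 + 3 = -1)
A = 5 (A = (-5*(-2))/2 = (-1*(-10))/2 = (½)*10 = 5)
-24526/(-36239) + y(176, 108)/A = -24526/(-36239) - 1/5 = -24526*(-1/36239) - 1*⅕ = 24526/36239 - ⅕ = 86391/181195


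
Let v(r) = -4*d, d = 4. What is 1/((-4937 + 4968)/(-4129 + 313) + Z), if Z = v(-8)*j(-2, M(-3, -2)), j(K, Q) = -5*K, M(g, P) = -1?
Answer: -3816/610591 ≈ -0.0062497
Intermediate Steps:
v(r) = -16 (v(r) = -4*4 = -16)
Z = -160 (Z = -(-80)*(-2) = -16*10 = -160)
1/((-4937 + 4968)/(-4129 + 313) + Z) = 1/((-4937 + 4968)/(-4129 + 313) - 160) = 1/(31/(-3816) - 160) = 1/(31*(-1/3816) - 160) = 1/(-31/3816 - 160) = 1/(-610591/3816) = -3816/610591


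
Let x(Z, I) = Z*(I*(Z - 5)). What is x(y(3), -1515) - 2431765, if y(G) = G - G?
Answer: -2431765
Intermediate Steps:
y(G) = 0
x(Z, I) = I*Z*(-5 + Z) (x(Z, I) = Z*(I*(-5 + Z)) = I*Z*(-5 + Z))
x(y(3), -1515) - 2431765 = -1515*0*(-5 + 0) - 2431765 = -1515*0*(-5) - 2431765 = 0 - 2431765 = -2431765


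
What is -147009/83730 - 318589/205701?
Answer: -18971785093/5741114910 ≈ -3.3045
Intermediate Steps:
-147009/83730 - 318589/205701 = -147009*1/83730 - 318589*1/205701 = -49003/27910 - 318589/205701 = -18971785093/5741114910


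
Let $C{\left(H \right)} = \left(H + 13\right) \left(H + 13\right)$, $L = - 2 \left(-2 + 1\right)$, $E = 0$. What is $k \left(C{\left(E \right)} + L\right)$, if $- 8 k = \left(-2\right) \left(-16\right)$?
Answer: $-684$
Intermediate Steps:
$L = 2$ ($L = \left(-2\right) \left(-1\right) = 2$)
$C{\left(H \right)} = \left(13 + H\right)^{2}$ ($C{\left(H \right)} = \left(13 + H\right) \left(13 + H\right) = \left(13 + H\right)^{2}$)
$k = -4$ ($k = - \frac{\left(-2\right) \left(-16\right)}{8} = \left(- \frac{1}{8}\right) 32 = -4$)
$k \left(C{\left(E \right)} + L\right) = - 4 \left(\left(13 + 0\right)^{2} + 2\right) = - 4 \left(13^{2} + 2\right) = - 4 \left(169 + 2\right) = \left(-4\right) 171 = -684$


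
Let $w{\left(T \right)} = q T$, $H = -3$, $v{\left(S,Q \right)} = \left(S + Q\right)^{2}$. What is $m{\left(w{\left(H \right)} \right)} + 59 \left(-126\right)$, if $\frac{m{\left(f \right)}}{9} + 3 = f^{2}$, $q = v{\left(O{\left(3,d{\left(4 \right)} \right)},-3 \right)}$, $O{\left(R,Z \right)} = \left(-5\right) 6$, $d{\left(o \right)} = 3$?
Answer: $96052140$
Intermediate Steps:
$O{\left(R,Z \right)} = -30$
$v{\left(S,Q \right)} = \left(Q + S\right)^{2}$
$q = 1089$ ($q = \left(-3 - 30\right)^{2} = \left(-33\right)^{2} = 1089$)
$w{\left(T \right)} = 1089 T$
$m{\left(f \right)} = -27 + 9 f^{2}$
$m{\left(w{\left(H \right)} \right)} + 59 \left(-126\right) = \left(-27 + 9 \left(1089 \left(-3\right)\right)^{2}\right) + 59 \left(-126\right) = \left(-27 + 9 \left(-3267\right)^{2}\right) - 7434 = \left(-27 + 9 \cdot 10673289\right) - 7434 = \left(-27 + 96059601\right) - 7434 = 96059574 - 7434 = 96052140$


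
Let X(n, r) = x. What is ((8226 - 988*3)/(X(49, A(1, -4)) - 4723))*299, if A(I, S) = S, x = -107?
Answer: -11401/35 ≈ -325.74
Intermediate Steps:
X(n, r) = -107
((8226 - 988*3)/(X(49, A(1, -4)) - 4723))*299 = ((8226 - 988*3)/(-107 - 4723))*299 = ((8226 - 2964)/(-4830))*299 = (5262*(-1/4830))*299 = -877/805*299 = -11401/35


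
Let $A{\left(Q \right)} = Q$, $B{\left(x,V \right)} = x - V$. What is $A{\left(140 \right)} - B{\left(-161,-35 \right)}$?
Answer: $266$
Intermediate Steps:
$A{\left(140 \right)} - B{\left(-161,-35 \right)} = 140 - \left(-161 - -35\right) = 140 - \left(-161 + 35\right) = 140 - -126 = 140 + 126 = 266$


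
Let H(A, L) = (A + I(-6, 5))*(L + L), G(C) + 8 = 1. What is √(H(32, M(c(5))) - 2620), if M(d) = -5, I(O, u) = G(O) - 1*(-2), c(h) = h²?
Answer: 17*I*√10 ≈ 53.759*I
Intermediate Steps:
G(C) = -7 (G(C) = -8 + 1 = -7)
I(O, u) = -5 (I(O, u) = -7 - 1*(-2) = -7 + 2 = -5)
H(A, L) = 2*L*(-5 + A) (H(A, L) = (A - 5)*(L + L) = (-5 + A)*(2*L) = 2*L*(-5 + A))
√(H(32, M(c(5))) - 2620) = √(2*(-5)*(-5 + 32) - 2620) = √(2*(-5)*27 - 2620) = √(-270 - 2620) = √(-2890) = 17*I*√10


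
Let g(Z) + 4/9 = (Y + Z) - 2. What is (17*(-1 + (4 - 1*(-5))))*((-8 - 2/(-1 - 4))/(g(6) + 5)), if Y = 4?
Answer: -46512/565 ≈ -82.322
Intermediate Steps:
g(Z) = 14/9 + Z (g(Z) = -4/9 + ((4 + Z) - 2) = -4/9 + (2 + Z) = 14/9 + Z)
(17*(-1 + (4 - 1*(-5))))*((-8 - 2/(-1 - 4))/(g(6) + 5)) = (17*(-1 + (4 - 1*(-5))))*((-8 - 2/(-1 - 4))/((14/9 + 6) + 5)) = (17*(-1 + (4 + 5)))*((-8 - 2/(-5))/(68/9 + 5)) = (17*(-1 + 9))*((-8 - ⅕*(-2))/(113/9)) = (17*8)*((-8 + ⅖)*(9/113)) = 136*(-38/5*9/113) = 136*(-342/565) = -46512/565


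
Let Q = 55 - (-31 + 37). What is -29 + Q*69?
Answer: 3352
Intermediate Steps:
Q = 49 (Q = 55 - 1*6 = 55 - 6 = 49)
-29 + Q*69 = -29 + 49*69 = -29 + 3381 = 3352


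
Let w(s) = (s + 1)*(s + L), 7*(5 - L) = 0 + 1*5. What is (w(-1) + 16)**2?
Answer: 256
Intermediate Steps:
L = 30/7 (L = 5 - (0 + 1*5)/7 = 5 - (0 + 5)/7 = 5 - 1/7*5 = 5 - 5/7 = 30/7 ≈ 4.2857)
w(s) = (1 + s)*(30/7 + s) (w(s) = (s + 1)*(s + 30/7) = (1 + s)*(30/7 + s))
(w(-1) + 16)**2 = ((30/7 + (-1)**2 + (37/7)*(-1)) + 16)**2 = ((30/7 + 1 - 37/7) + 16)**2 = (0 + 16)**2 = 16**2 = 256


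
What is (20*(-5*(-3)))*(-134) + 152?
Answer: -40048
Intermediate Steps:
(20*(-5*(-3)))*(-134) + 152 = (20*15)*(-134) + 152 = 300*(-134) + 152 = -40200 + 152 = -40048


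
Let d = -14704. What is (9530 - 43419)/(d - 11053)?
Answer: 33889/25757 ≈ 1.3157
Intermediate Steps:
(9530 - 43419)/(d - 11053) = (9530 - 43419)/(-14704 - 11053) = -33889/(-25757) = -33889*(-1/25757) = 33889/25757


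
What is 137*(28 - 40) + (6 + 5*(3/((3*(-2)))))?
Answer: -3281/2 ≈ -1640.5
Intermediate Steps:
137*(28 - 40) + (6 + 5*(3/((3*(-2))))) = 137*(-12) + (6 + 5*(3/(-6))) = -1644 + (6 + 5*(3*(-1/6))) = -1644 + (6 + 5*(-1/2)) = -1644 + (6 - 5/2) = -1644 + 7/2 = -3281/2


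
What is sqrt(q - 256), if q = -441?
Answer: I*sqrt(697) ≈ 26.401*I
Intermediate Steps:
sqrt(q - 256) = sqrt(-441 - 256) = sqrt(-697) = I*sqrt(697)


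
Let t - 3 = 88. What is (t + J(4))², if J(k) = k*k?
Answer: 11449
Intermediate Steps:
J(k) = k²
t = 91 (t = 3 + 88 = 91)
(t + J(4))² = (91 + 4²)² = (91 + 16)² = 107² = 11449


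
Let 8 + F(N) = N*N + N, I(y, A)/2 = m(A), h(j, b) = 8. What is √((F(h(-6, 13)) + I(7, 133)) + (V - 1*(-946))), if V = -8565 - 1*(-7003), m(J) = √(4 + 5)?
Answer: I*√546 ≈ 23.367*I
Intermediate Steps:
m(J) = 3 (m(J) = √9 = 3)
I(y, A) = 6 (I(y, A) = 2*3 = 6)
F(N) = -8 + N + N² (F(N) = -8 + (N*N + N) = -8 + (N² + N) = -8 + (N + N²) = -8 + N + N²)
V = -1562 (V = -8565 + 7003 = -1562)
√((F(h(-6, 13)) + I(7, 133)) + (V - 1*(-946))) = √(((-8 + 8 + 8²) + 6) + (-1562 - 1*(-946))) = √(((-8 + 8 + 64) + 6) + (-1562 + 946)) = √((64 + 6) - 616) = √(70 - 616) = √(-546) = I*√546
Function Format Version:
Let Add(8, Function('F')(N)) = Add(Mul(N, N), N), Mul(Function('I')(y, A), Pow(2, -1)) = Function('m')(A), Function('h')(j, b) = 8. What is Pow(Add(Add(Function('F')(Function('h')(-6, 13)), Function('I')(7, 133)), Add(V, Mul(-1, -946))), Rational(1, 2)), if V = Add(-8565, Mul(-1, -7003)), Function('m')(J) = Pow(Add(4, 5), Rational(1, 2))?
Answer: Mul(I, Pow(546, Rational(1, 2))) ≈ Mul(23.367, I)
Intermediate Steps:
Function('m')(J) = 3 (Function('m')(J) = Pow(9, Rational(1, 2)) = 3)
Function('I')(y, A) = 6 (Function('I')(y, A) = Mul(2, 3) = 6)
Function('F')(N) = Add(-8, N, Pow(N, 2)) (Function('F')(N) = Add(-8, Add(Mul(N, N), N)) = Add(-8, Add(Pow(N, 2), N)) = Add(-8, Add(N, Pow(N, 2))) = Add(-8, N, Pow(N, 2)))
V = -1562 (V = Add(-8565, 7003) = -1562)
Pow(Add(Add(Function('F')(Function('h')(-6, 13)), Function('I')(7, 133)), Add(V, Mul(-1, -946))), Rational(1, 2)) = Pow(Add(Add(Add(-8, 8, Pow(8, 2)), 6), Add(-1562, Mul(-1, -946))), Rational(1, 2)) = Pow(Add(Add(Add(-8, 8, 64), 6), Add(-1562, 946)), Rational(1, 2)) = Pow(Add(Add(64, 6), -616), Rational(1, 2)) = Pow(Add(70, -616), Rational(1, 2)) = Pow(-546, Rational(1, 2)) = Mul(I, Pow(546, Rational(1, 2)))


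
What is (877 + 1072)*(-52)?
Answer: -101348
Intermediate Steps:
(877 + 1072)*(-52) = 1949*(-52) = -101348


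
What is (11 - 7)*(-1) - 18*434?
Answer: -7816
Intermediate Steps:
(11 - 7)*(-1) - 18*434 = 4*(-1) - 7812 = -4 - 7812 = -7816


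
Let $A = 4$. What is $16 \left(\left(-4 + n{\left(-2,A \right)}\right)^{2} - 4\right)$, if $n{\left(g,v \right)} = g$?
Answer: $512$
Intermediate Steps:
$16 \left(\left(-4 + n{\left(-2,A \right)}\right)^{2} - 4\right) = 16 \left(\left(-4 - 2\right)^{2} - 4\right) = 16 \left(\left(-6\right)^{2} - 4\right) = 16 \left(36 - 4\right) = 16 \cdot 32 = 512$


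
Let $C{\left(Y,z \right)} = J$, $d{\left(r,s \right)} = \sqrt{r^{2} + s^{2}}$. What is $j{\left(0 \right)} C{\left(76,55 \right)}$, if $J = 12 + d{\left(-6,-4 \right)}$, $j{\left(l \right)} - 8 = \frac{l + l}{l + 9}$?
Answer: $96 + 16 \sqrt{13} \approx 153.69$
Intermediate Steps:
$j{\left(l \right)} = 8 + \frac{2 l}{9 + l}$ ($j{\left(l \right)} = 8 + \frac{l + l}{l + 9} = 8 + \frac{2 l}{9 + l}$)
$J = 12 + 2 \sqrt{13}$ ($J = 12 + \sqrt{\left(-6\right)^{2} + \left(-4\right)^{2}} = 12 + \sqrt{36 + 16} = 12 + \sqrt{52} = 12 + 2 \sqrt{13} \approx 19.211$)
$C{\left(Y,z \right)} = 12 + 2 \sqrt{13}$
$j{\left(0 \right)} C{\left(76,55 \right)} = \frac{2 \left(36 + 5 \cdot 0\right)}{9 + 0} \left(12 + 2 \sqrt{13}\right) = \frac{2 \left(36 + 0\right)}{9} \left(12 + 2 \sqrt{13}\right) = 2 \cdot \frac{1}{9} \cdot 36 \left(12 + 2 \sqrt{13}\right) = 8 \left(12 + 2 \sqrt{13}\right) = 96 + 16 \sqrt{13}$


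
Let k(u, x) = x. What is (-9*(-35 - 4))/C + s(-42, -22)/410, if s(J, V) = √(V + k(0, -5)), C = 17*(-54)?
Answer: -13/34 + 3*I*√3/410 ≈ -0.38235 + 0.012674*I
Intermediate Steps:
C = -918
s(J, V) = √(-5 + V) (s(J, V) = √(V - 5) = √(-5 + V))
(-9*(-35 - 4))/C + s(-42, -22)/410 = -9*(-35 - 4)/(-918) + √(-5 - 22)/410 = -9*(-39)*(-1/918) + √(-27)*(1/410) = 351*(-1/918) + (3*I*√3)*(1/410) = -13/34 + 3*I*√3/410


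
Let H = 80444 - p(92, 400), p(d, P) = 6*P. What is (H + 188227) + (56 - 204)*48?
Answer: 259167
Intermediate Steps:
H = 78044 (H = 80444 - 6*400 = 80444 - 1*2400 = 80444 - 2400 = 78044)
(H + 188227) + (56 - 204)*48 = (78044 + 188227) + (56 - 204)*48 = 266271 - 148*48 = 266271 - 7104 = 259167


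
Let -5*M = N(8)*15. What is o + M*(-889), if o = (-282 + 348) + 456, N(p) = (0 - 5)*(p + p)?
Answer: -212838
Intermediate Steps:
N(p) = -10*p
o = 522 (o = 66 + 456 = 522)
M = 240 (M = -(-10*8)*15/5 = -(-16)*15 = -⅕*(-1200) = 240)
o + M*(-889) = 522 + 240*(-889) = 522 - 213360 = -212838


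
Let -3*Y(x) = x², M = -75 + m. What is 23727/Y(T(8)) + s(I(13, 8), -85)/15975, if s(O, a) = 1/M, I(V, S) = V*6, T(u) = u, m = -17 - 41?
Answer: -151236491239/135979200 ≈ -1112.2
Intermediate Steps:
m = -58
I(V, S) = 6*V
M = -133 (M = -75 - 58 = -133)
s(O, a) = -1/133 (s(O, a) = 1/(-133) = -1/133)
Y(x) = -x²/3
23727/Y(T(8)) + s(I(13, 8), -85)/15975 = 23727/((-⅓*8²)) - 1/133/15975 = 23727/((-⅓*64)) - 1/133*1/15975 = 23727/(-64/3) - 1/2124675 = 23727*(-3/64) - 1/2124675 = -71181/64 - 1/2124675 = -151236491239/135979200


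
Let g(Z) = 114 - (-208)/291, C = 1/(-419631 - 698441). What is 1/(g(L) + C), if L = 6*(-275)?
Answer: 325358952/37323479213 ≈ 0.0087173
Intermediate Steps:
C = -1/1118072 (C = 1/(-1118072) = -1/1118072 ≈ -8.9440e-7)
L = -1650
g(Z) = 33382/291 (g(Z) = 114 - (-208)/291 = 114 - 1*(-208/291) = 114 + 208/291 = 33382/291)
1/(g(L) + C) = 1/(33382/291 - 1/1118072) = 1/(37323479213/325358952) = 325358952/37323479213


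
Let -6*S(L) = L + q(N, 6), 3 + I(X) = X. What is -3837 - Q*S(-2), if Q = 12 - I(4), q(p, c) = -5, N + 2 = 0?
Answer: -23099/6 ≈ -3849.8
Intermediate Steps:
N = -2 (N = -2 + 0 = -2)
I(X) = -3 + X
S(L) = 5/6 - L/6 (S(L) = -(L - 5)/6 = -(-5 + L)/6 = 5/6 - L/6)
Q = 11 (Q = 12 - (-3 + 4) = 12 - 1*1 = 12 - 1 = 11)
-3837 - Q*S(-2) = -3837 - 11*(5/6 - 1/6*(-2)) = -3837 - 11*(5/6 + 1/3) = -3837 - 11*7/6 = -3837 - 1*77/6 = -3837 - 77/6 = -23099/6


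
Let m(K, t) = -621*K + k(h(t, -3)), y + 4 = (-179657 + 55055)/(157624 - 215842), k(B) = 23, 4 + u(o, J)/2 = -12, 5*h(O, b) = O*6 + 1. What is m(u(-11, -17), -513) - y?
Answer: 193059230/9703 ≈ 19897.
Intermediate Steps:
h(O, b) = ⅕ + 6*O/5 (h(O, b) = (O*6 + 1)/5 = (6*O + 1)/5 = (1 + 6*O)/5 = ⅕ + 6*O/5)
u(o, J) = -32 (u(o, J) = -8 + 2*(-12) = -8 - 24 = -32)
y = -18045/9703 (y = -4 + (-179657 + 55055)/(157624 - 215842) = -4 - 124602/(-58218) = -4 - 124602*(-1/58218) = -4 + 20767/9703 = -18045/9703 ≈ -1.8597)
m(K, t) = 23 - 621*K (m(K, t) = -621*K + 23 = 23 - 621*K)
m(u(-11, -17), -513) - y = (23 - 621*(-32)) - 1*(-18045/9703) = (23 + 19872) + 18045/9703 = 19895 + 18045/9703 = 193059230/9703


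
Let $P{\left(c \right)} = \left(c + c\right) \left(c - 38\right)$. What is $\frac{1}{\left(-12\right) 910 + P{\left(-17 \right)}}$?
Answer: $- \frac{1}{9050} \approx -0.0001105$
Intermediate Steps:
$P{\left(c \right)} = 2 c \left(-38 + c\right)$
$\frac{1}{\left(-12\right) 910 + P{\left(-17 \right)}} = \frac{1}{\left(-12\right) 910 + 2 \left(-17\right) \left(-38 - 17\right)} = \frac{1}{-10920 + 2 \left(-17\right) \left(-55\right)} = \frac{1}{-10920 + 1870} = \frac{1}{-9050} = - \frac{1}{9050}$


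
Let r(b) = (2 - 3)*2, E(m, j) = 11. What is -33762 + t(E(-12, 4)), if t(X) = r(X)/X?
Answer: -371384/11 ≈ -33762.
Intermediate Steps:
r(b) = -2 (r(b) = -1*2 = -2)
t(X) = -2/X
-33762 + t(E(-12, 4)) = -33762 - 2/11 = -371384/11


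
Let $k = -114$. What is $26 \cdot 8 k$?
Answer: $-23712$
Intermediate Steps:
$26 \cdot 8 k = 26 \cdot 8 \left(-114\right) = 208 \left(-114\right) = -23712$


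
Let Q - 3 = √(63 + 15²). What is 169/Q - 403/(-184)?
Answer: 6383/17112 + 676*√2/93 ≈ 10.653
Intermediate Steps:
Q = 3 + 12*√2 (Q = 3 + √(63 + 15²) = 3 + √(63 + 225) = 3 + √288 = 3 + 12*√2 ≈ 19.971)
169/Q - 403/(-184) = 169/(3 + 12*√2) - 403/(-184) = 169/(3 + 12*√2) - 403*(-1/184) = 169/(3 + 12*√2) + 403/184 = 403/184 + 169/(3 + 12*√2)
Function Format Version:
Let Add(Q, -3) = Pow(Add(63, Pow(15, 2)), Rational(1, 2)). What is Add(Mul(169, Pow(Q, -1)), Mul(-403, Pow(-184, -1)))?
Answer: Add(Rational(6383, 17112), Mul(Rational(676, 93), Pow(2, Rational(1, 2)))) ≈ 10.653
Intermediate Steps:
Q = Add(3, Mul(12, Pow(2, Rational(1, 2)))) (Q = Add(3, Pow(Add(63, Pow(15, 2)), Rational(1, 2))) = Add(3, Pow(Add(63, 225), Rational(1, 2))) = Add(3, Pow(288, Rational(1, 2))) = Add(3, Mul(12, Pow(2, Rational(1, 2)))) ≈ 19.971)
Add(Mul(169, Pow(Q, -1)), Mul(-403, Pow(-184, -1))) = Add(Mul(169, Pow(Add(3, Mul(12, Pow(2, Rational(1, 2)))), -1)), Mul(-403, Pow(-184, -1))) = Add(Mul(169, Pow(Add(3, Mul(12, Pow(2, Rational(1, 2)))), -1)), Mul(-403, Rational(-1, 184))) = Add(Mul(169, Pow(Add(3, Mul(12, Pow(2, Rational(1, 2)))), -1)), Rational(403, 184)) = Add(Rational(403, 184), Mul(169, Pow(Add(3, Mul(12, Pow(2, Rational(1, 2)))), -1)))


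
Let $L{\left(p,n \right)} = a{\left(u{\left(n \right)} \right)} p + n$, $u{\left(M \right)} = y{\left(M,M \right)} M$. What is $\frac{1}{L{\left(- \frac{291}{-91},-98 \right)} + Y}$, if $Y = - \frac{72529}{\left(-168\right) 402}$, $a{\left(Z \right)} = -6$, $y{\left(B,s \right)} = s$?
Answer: $- \frac{877968}{101943395} \approx -0.0086123$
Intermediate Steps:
$u{\left(M \right)} = M^{2}$ ($u{\left(M \right)} = M M = M^{2}$)
$Y = \frac{72529}{67536}$ ($Y = - \frac{72529}{-67536} = \left(-72529\right) \left(- \frac{1}{67536}\right) = \frac{72529}{67536} \approx 1.0739$)
$L{\left(p,n \right)} = n - 6 p$ ($L{\left(p,n \right)} = - 6 p + n = n - 6 p$)
$\frac{1}{L{\left(- \frac{291}{-91},-98 \right)} + Y} = \frac{1}{\left(-98 - 6 \left(- \frac{291}{-91}\right)\right) + \frac{72529}{67536}} = \frac{1}{\left(-98 - 6 \left(\left(-291\right) \left(- \frac{1}{91}\right)\right)\right) + \frac{72529}{67536}} = \frac{1}{\left(-98 - \frac{1746}{91}\right) + \frac{72529}{67536}} = \frac{1}{- \frac{10664}{91} + \frac{72529}{67536}} = \frac{1}{- \frac{101943395}{877968}} = - \frac{877968}{101943395}$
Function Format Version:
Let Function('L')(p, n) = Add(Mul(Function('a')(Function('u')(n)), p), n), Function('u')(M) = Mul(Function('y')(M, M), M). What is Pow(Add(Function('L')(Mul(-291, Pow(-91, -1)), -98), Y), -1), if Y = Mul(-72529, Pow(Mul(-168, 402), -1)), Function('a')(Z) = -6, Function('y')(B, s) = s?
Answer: Rational(-877968, 101943395) ≈ -0.0086123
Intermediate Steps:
Function('u')(M) = Pow(M, 2) (Function('u')(M) = Mul(M, M) = Pow(M, 2))
Y = Rational(72529, 67536) (Y = Mul(-72529, Pow(-67536, -1)) = Mul(-72529, Rational(-1, 67536)) = Rational(72529, 67536) ≈ 1.0739)
Function('L')(p, n) = Add(n, Mul(-6, p)) (Function('L')(p, n) = Add(Mul(-6, p), n) = Add(n, Mul(-6, p)))
Pow(Add(Function('L')(Mul(-291, Pow(-91, -1)), -98), Y), -1) = Pow(Add(Add(-98, Mul(-6, Mul(-291, Pow(-91, -1)))), Rational(72529, 67536)), -1) = Pow(Add(Add(-98, Mul(-6, Mul(-291, Rational(-1, 91)))), Rational(72529, 67536)), -1) = Pow(Add(Add(-98, Mul(-6, Rational(291, 91))), Rational(72529, 67536)), -1) = Pow(Add(Add(-98, Rational(-1746, 91)), Rational(72529, 67536)), -1) = Pow(Add(Rational(-10664, 91), Rational(72529, 67536)), -1) = Pow(Rational(-101943395, 877968), -1) = Rational(-877968, 101943395)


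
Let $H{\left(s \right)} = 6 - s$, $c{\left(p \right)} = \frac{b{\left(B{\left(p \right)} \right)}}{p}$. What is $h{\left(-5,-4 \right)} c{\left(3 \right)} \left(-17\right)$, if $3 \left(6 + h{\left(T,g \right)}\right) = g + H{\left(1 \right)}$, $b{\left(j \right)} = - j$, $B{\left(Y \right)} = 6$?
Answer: $- \frac{578}{3} \approx -192.67$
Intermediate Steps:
$c{\left(p \right)} = - \frac{6}{p}$ ($c{\left(p \right)} = \frac{\left(-1\right) 6}{p} = - \frac{6}{p}$)
$h{\left(T,g \right)} = - \frac{13}{3} + \frac{g}{3}$ ($h{\left(T,g \right)} = -6 + \frac{g + \left(6 - 1\right)}{3} = -6 + \frac{g + 5}{3} = -6 + \frac{5 + g}{3} = -6 + \left(\frac{5}{3} + \frac{g}{3}\right) = - \frac{13}{3} + \frac{g}{3}$)
$h{\left(-5,-4 \right)} c{\left(3 \right)} \left(-17\right) = \left(- \frac{13}{3} + \frac{1}{3} \left(-4\right)\right) \left(- \frac{6}{3}\right) \left(-17\right) = \left(- \frac{13}{3} - \frac{4}{3}\right) \left(\left(-6\right) \frac{1}{3}\right) \left(-17\right) = \left(- \frac{17}{3}\right) \left(-2\right) \left(-17\right) = \frac{34}{3} \left(-17\right) = - \frac{578}{3}$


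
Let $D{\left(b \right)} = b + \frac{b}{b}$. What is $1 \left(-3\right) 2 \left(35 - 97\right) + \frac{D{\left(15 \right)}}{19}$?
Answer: $\frac{7084}{19} \approx 372.84$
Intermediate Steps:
$D{\left(b \right)} = 1 + b$ ($D{\left(b \right)} = b + 1 = 1 + b$)
$1 \left(-3\right) 2 \left(35 - 97\right) + \frac{D{\left(15 \right)}}{19} = 1 \left(-3\right) 2 \left(35 - 97\right) + \frac{1 + 15}{19} = \left(-3\right) 2 \left(35 - 97\right) + 16 \cdot \frac{1}{19} = \left(-6\right) \left(-62\right) + \frac{16}{19} = 372 + \frac{16}{19} = \frac{7084}{19}$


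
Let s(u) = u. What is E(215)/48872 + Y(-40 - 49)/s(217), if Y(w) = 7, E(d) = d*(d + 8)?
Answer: 1535167/1515032 ≈ 1.0133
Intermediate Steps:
E(d) = d*(8 + d)
E(215)/48872 + Y(-40 - 49)/s(217) = (215*(8 + 215))/48872 + 7/217 = (215*223)*(1/48872) + 7*(1/217) = 47945*(1/48872) + 1/31 = 47945/48872 + 1/31 = 1535167/1515032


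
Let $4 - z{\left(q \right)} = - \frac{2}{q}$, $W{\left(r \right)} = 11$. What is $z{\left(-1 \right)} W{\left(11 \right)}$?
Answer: $22$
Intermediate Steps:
$z{\left(q \right)} = 4 + \frac{2}{q}$ ($z{\left(q \right)} = 4 - - \frac{2}{q} = 4 + \frac{2}{q}$)
$z{\left(-1 \right)} W{\left(11 \right)} = \left(4 + \frac{2}{-1}\right) 11 = \left(4 + 2 \left(-1\right)\right) 11 = \left(4 - 2\right) 11 = 2 \cdot 11 = 22$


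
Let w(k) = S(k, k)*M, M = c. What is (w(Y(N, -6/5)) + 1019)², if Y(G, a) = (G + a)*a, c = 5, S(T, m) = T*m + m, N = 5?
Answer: 18912025441/15625 ≈ 1.2104e+6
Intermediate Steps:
S(T, m) = m + T*m
M = 5
Y(G, a) = a*(G + a)
w(k) = 5*k*(1 + k) (w(k) = (k*(1 + k))*5 = 5*k*(1 + k))
(w(Y(N, -6/5)) + 1019)² = (5*((-6/5)*(5 - 6/5))*(1 + (-6/5)*(5 - 6/5)) + 1019)² = (5*((-6*⅕)*(5 - 6*⅕))*(1 + (-6*⅕)*(5 - 6*⅕)) + 1019)² = (5*(-6*(5 - 6/5)/5)*(1 - 6*(5 - 6/5)/5) + 1019)² = (5*(-6/5*19/5)*(1 - 6/5*19/5) + 1019)² = (5*(-114/25)*(1 - 114/25) + 1019)² = (5*(-114/25)*(-89/25) + 1019)² = (10146/125 + 1019)² = (137521/125)² = 18912025441/15625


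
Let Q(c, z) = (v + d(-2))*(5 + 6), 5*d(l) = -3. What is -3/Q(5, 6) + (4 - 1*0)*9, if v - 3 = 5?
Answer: 14637/407 ≈ 35.963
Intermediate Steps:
v = 8 (v = 3 + 5 = 8)
d(l) = -⅗ (d(l) = (⅕)*(-3) = -⅗)
Q(c, z) = 407/5 (Q(c, z) = (8 - ⅗)*(5 + 6) = (37/5)*11 = 407/5)
-3/Q(5, 6) + (4 - 1*0)*9 = -3/407/5 + (4 - 1*0)*9 = -3*5/407 + (4 + 0)*9 = -15/407 + 4*9 = -15/407 + 36 = 14637/407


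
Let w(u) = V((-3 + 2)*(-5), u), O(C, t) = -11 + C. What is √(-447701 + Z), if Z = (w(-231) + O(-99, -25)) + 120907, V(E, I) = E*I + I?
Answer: I*√328290 ≈ 572.97*I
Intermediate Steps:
V(E, I) = I + E*I
w(u) = 6*u (w(u) = u*(1 + (-3 + 2)*(-5)) = u*(1 - 1*(-5)) = u*(1 + 5) = u*6 = 6*u)
Z = 119411 (Z = (6*(-231) + (-11 - 99)) + 120907 = (-1386 - 110) + 120907 = -1496 + 120907 = 119411)
√(-447701 + Z) = √(-447701 + 119411) = √(-328290) = I*√328290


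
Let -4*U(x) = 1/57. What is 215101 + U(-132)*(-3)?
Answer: 16347677/76 ≈ 2.1510e+5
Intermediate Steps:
U(x) = -1/228 (U(x) = -¼/57 = -¼*1/57 = -1/228)
215101 + U(-132)*(-3) = 215101 - 1/228*(-3) = 215101 + 1/76 = 16347677/76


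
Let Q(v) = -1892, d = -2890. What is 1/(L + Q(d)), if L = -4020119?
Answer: -1/4022011 ≈ -2.4863e-7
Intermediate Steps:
1/(L + Q(d)) = 1/(-4020119 - 1892) = 1/(-4022011) = -1/4022011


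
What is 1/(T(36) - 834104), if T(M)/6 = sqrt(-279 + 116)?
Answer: -208526/173932372171 - 3*I*sqrt(163)/347864744342 ≈ -1.1989e-6 - 1.101e-10*I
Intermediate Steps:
T(M) = 6*I*sqrt(163) (T(M) = 6*sqrt(-279 + 116) = 6*sqrt(-163) = 6*(I*sqrt(163)) = 6*I*sqrt(163))
1/(T(36) - 834104) = 1/(6*I*sqrt(163) - 834104) = 1/(-834104 + 6*I*sqrt(163))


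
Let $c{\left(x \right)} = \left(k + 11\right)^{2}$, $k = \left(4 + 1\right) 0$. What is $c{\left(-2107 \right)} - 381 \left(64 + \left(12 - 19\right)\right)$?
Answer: $-21596$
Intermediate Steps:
$k = 0$ ($k = 5 \cdot 0 = 0$)
$c{\left(x \right)} = 121$ ($c{\left(x \right)} = \left(0 + 11\right)^{2} = 11^{2} = 121$)
$c{\left(-2107 \right)} - 381 \left(64 + \left(12 - 19\right)\right) = 121 - 381 \left(64 + \left(12 - 19\right)\right) = 121 - 381 \left(64 - 7\right) = 121 - 381 \cdot 57 = 121 - 21717 = -21596$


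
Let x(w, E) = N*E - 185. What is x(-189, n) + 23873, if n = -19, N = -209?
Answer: 27659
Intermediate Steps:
x(w, E) = -185 - 209*E (x(w, E) = -209*E - 185 = -185 - 209*E)
x(-189, n) + 23873 = (-185 - 209*(-19)) + 23873 = (-185 + 3971) + 23873 = 3786 + 23873 = 27659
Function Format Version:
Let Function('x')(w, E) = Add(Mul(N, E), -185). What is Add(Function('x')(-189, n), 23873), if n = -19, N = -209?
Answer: 27659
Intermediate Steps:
Function('x')(w, E) = Add(-185, Mul(-209, E)) (Function('x')(w, E) = Add(Mul(-209, E), -185) = Add(-185, Mul(-209, E)))
Add(Function('x')(-189, n), 23873) = Add(Add(-185, Mul(-209, -19)), 23873) = Add(Add(-185, 3971), 23873) = Add(3786, 23873) = 27659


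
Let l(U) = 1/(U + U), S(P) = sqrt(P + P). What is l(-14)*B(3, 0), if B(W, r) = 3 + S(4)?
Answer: -3/28 - sqrt(2)/14 ≈ -0.20816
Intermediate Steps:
S(P) = sqrt(2)*sqrt(P) (S(P) = sqrt(2*P) = sqrt(2)*sqrt(P))
l(U) = 1/(2*U)
B(W, r) = 3 + 2*sqrt(2) (B(W, r) = 3 + sqrt(2)*sqrt(4) = 3 + sqrt(2)*2 = 3 + 2*sqrt(2))
l(-14)*B(3, 0) = ((1/2)/(-14))*(3 + 2*sqrt(2)) = ((1/2)*(-1/14))*(3 + 2*sqrt(2)) = -(3 + 2*sqrt(2))/28 = -3/28 - sqrt(2)/14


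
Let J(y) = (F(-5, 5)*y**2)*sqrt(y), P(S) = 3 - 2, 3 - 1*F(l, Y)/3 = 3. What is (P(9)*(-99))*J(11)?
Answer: 0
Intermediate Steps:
F(l, Y) = 0 (F(l, Y) = 9 - 3*3 = 9 - 9 = 0)
P(S) = 1
J(y) = 0 (J(y) = (0*y**2)*sqrt(y) = 0*sqrt(y) = 0)
(P(9)*(-99))*J(11) = (1*(-99))*0 = -99*0 = 0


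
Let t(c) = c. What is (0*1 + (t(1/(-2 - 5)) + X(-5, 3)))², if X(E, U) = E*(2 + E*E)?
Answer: 894916/49 ≈ 18264.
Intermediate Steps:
X(E, U) = E*(2 + E²)
(0*1 + (t(1/(-2 - 5)) + X(-5, 3)))² = (0*1 + (1/(-2 - 5) - 5*(2 + (-5)²)))² = (0 + (1/(-7) - 5*(2 + 25)))² = (0 + (-⅐ - 5*27))² = (0 + (-⅐ - 135))² = (0 - 946/7)² = (-946/7)² = 894916/49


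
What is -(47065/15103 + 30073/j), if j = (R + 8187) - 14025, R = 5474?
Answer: 437060859/5497492 ≈ 79.502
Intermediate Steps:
j = -364 (j = (5474 + 8187) - 14025 = 13661 - 14025 = -364)
-(47065/15103 + 30073/j) = -(47065/15103 + 30073/(-364)) = -(47065*(1/15103) + 30073*(-1/364)) = -(47065/15103 - 30073/364) = -1*(-437060859/5497492) = 437060859/5497492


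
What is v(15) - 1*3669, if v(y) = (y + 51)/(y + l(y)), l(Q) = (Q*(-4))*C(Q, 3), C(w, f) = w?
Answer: -1082377/295 ≈ -3669.1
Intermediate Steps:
l(Q) = -4*Q² (l(Q) = (Q*(-4))*Q = (-4*Q)*Q = -4*Q²)
v(y) = (51 + y)/(y - 4*y²) (v(y) = (y + 51)/(y - 4*y²) = (51 + y)/(y - 4*y²))
v(15) - 1*3669 = (51 + 15)/(15*(1 - 4*15)) - 1*3669 = (1/15)*66/(1 - 60) - 3669 = (1/15)*66/(-59) - 3669 = (1/15)*(-1/59)*66 - 3669 = -22/295 - 3669 = -1082377/295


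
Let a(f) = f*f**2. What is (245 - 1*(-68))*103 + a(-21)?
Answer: 22978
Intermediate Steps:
a(f) = f**3
(245 - 1*(-68))*103 + a(-21) = (245 - 1*(-68))*103 + (-21)**3 = (245 + 68)*103 - 9261 = 313*103 - 9261 = 32239 - 9261 = 22978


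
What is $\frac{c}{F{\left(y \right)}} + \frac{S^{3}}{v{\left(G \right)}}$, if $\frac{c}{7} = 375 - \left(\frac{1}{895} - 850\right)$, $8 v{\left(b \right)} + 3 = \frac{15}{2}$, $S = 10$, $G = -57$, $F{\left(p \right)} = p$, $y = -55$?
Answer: $\frac{718528438}{443025} \approx 1621.9$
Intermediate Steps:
$v{\left(b \right)} = \frac{9}{16}$ ($v{\left(b \right)} = - \frac{3}{8} + \frac{15 \cdot \frac{1}{2}}{8} = - \frac{3}{8} + \frac{1}{8} \cdot \frac{15}{2} = - \frac{3}{8} + \frac{15}{16} = \frac{9}{16}$)
$c = \frac{7674618}{895}$ ($c = 7 \left(375 - \left(\frac{1}{895} - 850\right)\right) = 7 \left(375 - - \frac{760749}{895}\right) = 7 \left(375 + \frac{760749}{895}\right) = 7 \cdot \frac{1096374}{895} = \frac{7674618}{895} \approx 8575.0$)
$\frac{c}{F{\left(y \right)}} + \frac{S^{3}}{v{\left(G \right)}} = \frac{7674618}{895 \left(-55\right)} + \frac{10^{3}}{\frac{9}{16}} = \frac{7674618}{895} \left(- \frac{1}{55}\right) + 1000 \cdot \frac{16}{9} = - \frac{7674618}{49225} + \frac{16000}{9} = \frac{718528438}{443025}$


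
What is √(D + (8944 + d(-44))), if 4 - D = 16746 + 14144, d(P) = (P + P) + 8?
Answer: 11*I*√182 ≈ 148.4*I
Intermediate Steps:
d(P) = 8 + 2*P (d(P) = 2*P + 8 = 8 + 2*P)
D = -30886 (D = 4 - (16746 + 14144) = 4 - 1*30890 = 4 - 30890 = -30886)
√(D + (8944 + d(-44))) = √(-30886 + (8944 + (8 + 2*(-44)))) = √(-30886 + (8944 + (8 - 88))) = √(-30886 + (8944 - 80)) = √(-30886 + 8864) = √(-22022) = 11*I*√182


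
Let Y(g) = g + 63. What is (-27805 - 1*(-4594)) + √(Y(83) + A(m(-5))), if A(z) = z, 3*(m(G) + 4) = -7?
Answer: -23211 + √1257/3 ≈ -23199.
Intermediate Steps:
m(G) = -19/3 (m(G) = -4 + (⅓)*(-7) = -4 - 7/3 = -19/3)
Y(g) = 63 + g
(-27805 - 1*(-4594)) + √(Y(83) + A(m(-5))) = (-27805 - 1*(-4594)) + √((63 + 83) - 19/3) = (-27805 + 4594) + √(146 - 19/3) = -23211 + √(419/3) = -23211 + √1257/3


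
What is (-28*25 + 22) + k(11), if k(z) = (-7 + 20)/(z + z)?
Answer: -14903/22 ≈ -677.41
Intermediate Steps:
k(z) = 13/(2*z) (k(z) = 13/((2*z)) = 13*(1/(2*z)) = 13/(2*z))
(-28*25 + 22) + k(11) = (-28*25 + 22) + (13/2)/11 = (-700 + 22) + (13/2)*(1/11) = -678 + 13/22 = -14903/22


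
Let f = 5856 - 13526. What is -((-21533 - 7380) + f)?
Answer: 36583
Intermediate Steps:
f = -7670
-((-21533 - 7380) + f) = -((-21533 - 7380) - 7670) = -(-28913 - 7670) = -1*(-36583) = 36583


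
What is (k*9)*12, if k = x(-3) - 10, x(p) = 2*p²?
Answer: 864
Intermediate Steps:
k = 8 (k = 2*(-3)² - 10 = 2*9 - 10 = 18 - 10 = 8)
(k*9)*12 = (8*9)*12 = 72*12 = 864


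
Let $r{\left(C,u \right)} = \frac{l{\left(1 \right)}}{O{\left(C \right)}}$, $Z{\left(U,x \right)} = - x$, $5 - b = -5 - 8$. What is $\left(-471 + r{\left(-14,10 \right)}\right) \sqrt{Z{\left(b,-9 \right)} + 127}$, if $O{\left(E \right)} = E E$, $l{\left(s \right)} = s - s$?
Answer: $- 942 \sqrt{34} \approx -5492.8$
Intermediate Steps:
$b = 18$ ($b = 5 - \left(-5 - 8\right) = 5 - -13 = 5 + 13 = 18$)
$l{\left(s \right)} = 0$
$O{\left(E \right)} = E^{2}$
$r{\left(C,u \right)} = 0$ ($r{\left(C,u \right)} = \frac{0}{C^{2}} = 0$)
$\left(-471 + r{\left(-14,10 \right)}\right) \sqrt{Z{\left(b,-9 \right)} + 127} = \left(-471 + 0\right) \sqrt{\left(-1\right) \left(-9\right) + 127} = - 471 \sqrt{9 + 127} = - 471 \sqrt{136} = - 471 \cdot 2 \sqrt{34} = - 942 \sqrt{34}$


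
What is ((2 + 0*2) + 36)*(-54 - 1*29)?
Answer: -3154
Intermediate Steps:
((2 + 0*2) + 36)*(-54 - 1*29) = ((2 + 0) + 36)*(-54 - 29) = (2 + 36)*(-83) = 38*(-83) = -3154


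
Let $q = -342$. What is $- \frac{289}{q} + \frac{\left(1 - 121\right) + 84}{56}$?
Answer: $\frac{242}{1197} \approx 0.20217$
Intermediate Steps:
$- \frac{289}{q} + \frac{\left(1 - 121\right) + 84}{56} = - \frac{289}{-342} + \frac{\left(1 - 121\right) + 84}{56} = \left(-289\right) \left(- \frac{1}{342}\right) + \left(-120 + 84\right) \frac{1}{56} = \frac{289}{342} - \frac{9}{14} = \frac{242}{1197}$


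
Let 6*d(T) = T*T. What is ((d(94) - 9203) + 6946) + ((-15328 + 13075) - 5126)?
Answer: -24490/3 ≈ -8163.3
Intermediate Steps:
d(T) = T²/6 (d(T) = (T*T)/6 = T²/6)
((d(94) - 9203) + 6946) + ((-15328 + 13075) - 5126) = (((⅙)*94² - 9203) + 6946) + ((-15328 + 13075) - 5126) = (((⅙)*8836 - 9203) + 6946) + (-2253 - 5126) = ((4418/3 - 9203) + 6946) - 7379 = (-23191/3 + 6946) - 7379 = -2353/3 - 7379 = -24490/3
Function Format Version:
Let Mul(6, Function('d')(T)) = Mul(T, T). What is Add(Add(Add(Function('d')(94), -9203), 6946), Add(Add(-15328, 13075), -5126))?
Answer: Rational(-24490, 3) ≈ -8163.3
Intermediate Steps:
Function('d')(T) = Mul(Rational(1, 6), Pow(T, 2)) (Function('d')(T) = Mul(Rational(1, 6), Mul(T, T)) = Mul(Rational(1, 6), Pow(T, 2)))
Add(Add(Add(Function('d')(94), -9203), 6946), Add(Add(-15328, 13075), -5126)) = Add(Add(Add(Mul(Rational(1, 6), Pow(94, 2)), -9203), 6946), Add(Add(-15328, 13075), -5126)) = Add(Add(Add(Mul(Rational(1, 6), 8836), -9203), 6946), Add(-2253, -5126)) = Add(Add(Add(Rational(4418, 3), -9203), 6946), -7379) = Add(Add(Rational(-23191, 3), 6946), -7379) = Add(Rational(-2353, 3), -7379) = Rational(-24490, 3)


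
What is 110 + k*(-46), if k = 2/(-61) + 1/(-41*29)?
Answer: 8090384/72529 ≈ 111.55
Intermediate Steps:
k = -2439/72529 (k = 2*(-1/61) - 1/41*1/29 = -2/61 - 1/1189 = -2439/72529 ≈ -0.033628)
110 + k*(-46) = 110 - 2439/72529*(-46) = 110 + 112194/72529 = 8090384/72529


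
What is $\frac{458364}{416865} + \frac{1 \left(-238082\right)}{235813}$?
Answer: $\frac{2946712334}{32767395415} \approx 0.089928$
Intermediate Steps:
$\frac{458364}{416865} + \frac{1 \left(-238082\right)}{235813} = 458364 \cdot \frac{1}{416865} - \frac{238082}{235813} = \frac{152788}{138955} - \frac{238082}{235813} = \frac{2946712334}{32767395415}$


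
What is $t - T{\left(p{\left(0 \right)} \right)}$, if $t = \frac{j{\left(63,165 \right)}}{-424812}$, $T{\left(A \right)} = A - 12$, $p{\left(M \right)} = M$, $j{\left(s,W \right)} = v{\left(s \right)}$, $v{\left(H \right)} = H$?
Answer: $\frac{1699227}{141604} \approx 12.0$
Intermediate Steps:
$j{\left(s,W \right)} = s$
$T{\left(A \right)} = -12 + A$
$t = - \frac{21}{141604}$ ($t = \frac{63}{-424812} = 63 \left(- \frac{1}{424812}\right) = - \frac{21}{141604} \approx -0.0001483$)
$t - T{\left(p{\left(0 \right)} \right)} = - \frac{21}{141604} - \left(-12 + 0\right) = - \frac{21}{141604} - -12 = - \frac{21}{141604} + 12 = \frac{1699227}{141604}$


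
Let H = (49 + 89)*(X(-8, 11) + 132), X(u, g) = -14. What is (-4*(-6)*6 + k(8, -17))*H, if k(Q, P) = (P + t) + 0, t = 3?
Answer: 2116920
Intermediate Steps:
H = 16284 (H = (49 + 89)*(-14 + 132) = 138*118 = 16284)
k(Q, P) = 3 + P (k(Q, P) = (P + 3) + 0 = (3 + P) + 0 = 3 + P)
(-4*(-6)*6 + k(8, -17))*H = (-4*(-6)*6 + (3 - 17))*16284 = (24*6 - 14)*16284 = (144 - 14)*16284 = 130*16284 = 2116920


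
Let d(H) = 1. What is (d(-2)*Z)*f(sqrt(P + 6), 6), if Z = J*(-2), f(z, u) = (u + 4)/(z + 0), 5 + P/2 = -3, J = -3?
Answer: -6*I*sqrt(10) ≈ -18.974*I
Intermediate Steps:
P = -16 (P = -10 + 2*(-3) = -10 - 6 = -16)
f(z, u) = (4 + u)/z
Z = 6 (Z = -3*(-2) = 6)
(d(-2)*Z)*f(sqrt(P + 6), 6) = (1*6)*((4 + 6)/(sqrt(-16 + 6))) = 6*(10/sqrt(-10)) = 6*(10/(I*sqrt(10))) = 6*(-I*sqrt(10)/10*10) = 6*(-I*sqrt(10)) = -6*I*sqrt(10)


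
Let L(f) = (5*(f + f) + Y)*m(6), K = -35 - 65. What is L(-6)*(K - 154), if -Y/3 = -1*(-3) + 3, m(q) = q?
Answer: 118872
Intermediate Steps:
Y = -18 (Y = -3*(-1*(-3) + 3) = -3*(3 + 3) = -3*6 = -18)
K = -100
L(f) = -108 + 60*f (L(f) = (5*(f + f) - 18)*6 = (5*(2*f) - 18)*6 = (10*f - 18)*6 = (-18 + 10*f)*6 = -108 + 60*f)
L(-6)*(K - 154) = (-108 + 60*(-6))*(-100 - 154) = (-108 - 360)*(-254) = -468*(-254) = 118872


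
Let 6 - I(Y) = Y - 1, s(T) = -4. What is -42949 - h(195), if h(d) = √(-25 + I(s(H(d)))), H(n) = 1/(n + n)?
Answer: -42949 - I*√14 ≈ -42949.0 - 3.7417*I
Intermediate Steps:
H(n) = 1/(2*n)
I(Y) = 7 - Y (I(Y) = 6 - (Y - 1) = 6 - (-1 + Y) = 6 + (1 - Y) = 7 - Y)
h(d) = I*√14 (h(d) = √(-25 + (7 - 1*(-4))) = √(-25 + (7 + 4)) = √(-25 + 11) = √(-14) = I*√14)
-42949 - h(195) = -42949 - I*√14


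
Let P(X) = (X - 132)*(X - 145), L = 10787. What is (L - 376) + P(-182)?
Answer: 113089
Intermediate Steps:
P(X) = (-145 + X)*(-132 + X) (P(X) = (-132 + X)*(-145 + X) = (-145 + X)*(-132 + X))
(L - 376) + P(-182) = (10787 - 376) + (19140 + (-182)**2 - 277*(-182)) = 10411 + (19140 + 33124 + 50414) = 10411 + 102678 = 113089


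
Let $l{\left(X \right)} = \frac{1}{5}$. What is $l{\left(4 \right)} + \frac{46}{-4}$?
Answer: $- \frac{113}{10} \approx -11.3$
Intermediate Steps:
$l{\left(X \right)} = \frac{1}{5}$
$l{\left(4 \right)} + \frac{46}{-4} = \frac{1}{5} + \frac{46}{-4} = \frac{1}{5} + 46 \left(- \frac{1}{4}\right) = \frac{1}{5} - \frac{23}{2} = - \frac{113}{10}$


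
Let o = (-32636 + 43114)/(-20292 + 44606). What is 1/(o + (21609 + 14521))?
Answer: 12157/439237649 ≈ 2.7678e-5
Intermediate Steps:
o = 5239/12157 (o = 10478/24314 = 10478*(1/24314) = 5239/12157 ≈ 0.43094)
1/(o + (21609 + 14521)) = 1/(5239/12157 + (21609 + 14521)) = 1/(5239/12157 + 36130) = 1/(439237649/12157) = 12157/439237649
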